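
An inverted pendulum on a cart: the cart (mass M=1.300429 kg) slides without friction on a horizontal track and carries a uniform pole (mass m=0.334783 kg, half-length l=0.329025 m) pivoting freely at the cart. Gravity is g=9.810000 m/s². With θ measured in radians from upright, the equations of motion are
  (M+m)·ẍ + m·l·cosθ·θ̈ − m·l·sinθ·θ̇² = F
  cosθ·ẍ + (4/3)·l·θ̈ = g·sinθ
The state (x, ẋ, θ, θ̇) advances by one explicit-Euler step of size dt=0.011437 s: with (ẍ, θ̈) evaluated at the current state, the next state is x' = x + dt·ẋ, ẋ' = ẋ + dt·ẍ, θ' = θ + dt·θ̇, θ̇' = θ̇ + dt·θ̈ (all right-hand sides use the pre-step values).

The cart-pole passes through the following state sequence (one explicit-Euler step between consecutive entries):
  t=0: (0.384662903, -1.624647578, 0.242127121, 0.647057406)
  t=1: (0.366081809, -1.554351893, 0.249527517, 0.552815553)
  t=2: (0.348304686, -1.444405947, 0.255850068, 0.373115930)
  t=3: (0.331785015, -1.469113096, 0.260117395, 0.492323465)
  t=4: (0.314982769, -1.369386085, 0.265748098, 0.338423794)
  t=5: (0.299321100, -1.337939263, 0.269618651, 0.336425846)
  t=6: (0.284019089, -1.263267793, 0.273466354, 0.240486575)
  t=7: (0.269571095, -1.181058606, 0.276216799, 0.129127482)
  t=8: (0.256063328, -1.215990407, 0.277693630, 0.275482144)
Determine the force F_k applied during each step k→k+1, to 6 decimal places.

step 0→1:
  ẍ = (ẋ'−ẋ)/dt = (-1.554351893−-1.624647578)/0.011437 = 6.146340
  θ̈ = (θ̇'−θ̇)/dt = (0.552815553−0.647057406)/0.011437 = -8.240085
  sinθ=0.239768, cosθ=0.970830
  F = (M+m)·ẍ + m·l·cosθ·θ̈ − m·l·sinθ·θ̇² = 10.050568 + -0.881185 − 0.011058 = 9.158325
step 1→2:
  ẍ = (ẋ'−ẋ)/dt = (-1.444405947−-1.554351893)/0.011437 = 9.613181
  θ̈ = (θ̇'−θ̇)/dt = (0.373115930−0.552815553)/0.011437 = -15.712129
  sinθ=0.246946, cosθ=0.969029
  F = (M+m)·ẍ + m·l·cosθ·θ̈ − m·l·sinθ·θ̇² = 15.719588 + -1.677120 − 0.008313 = 14.034155
step 2→3:
  ẍ = (ẋ'−ẋ)/dt = (-1.469113096−-1.444405947)/0.011437 = -2.160282
  θ̈ = (θ̇'−θ̇)/dt = (0.492323465−0.373115930)/0.011437 = 10.422972
  sinθ=0.253068, cosθ=0.967449
  F = (M+m)·ẍ + m·l·cosθ·θ̈ − m·l·sinθ·θ̇² = -3.532520 + 1.110738 − 0.003881 = -2.425662
step 3→4:
  ẍ = (ẋ'−ẋ)/dt = (-1.369386085−-1.469113096)/0.011437 = 8.719683
  θ̈ = (θ̇'−θ̇)/dt = (0.338423794−0.492323465)/0.011437 = -13.456297
  sinθ=0.257194, cosθ=0.966360
  F = (M+m)·ẍ + m·l·cosθ·θ̈ − m·l·sinθ·θ̇² = 14.258530 + -1.432375 − 0.006867 = 12.819288
step 4→5:
  ẍ = (ẋ'−ẋ)/dt = (-1.337939263−-1.369386085)/0.011437 = 2.749569
  θ̈ = (θ̇'−θ̇)/dt = (0.336425846−0.338423794)/0.011437 = -0.174692
  sinθ=0.262631, cosθ=0.964896
  F = (M+m)·ẍ + m·l·cosθ·θ̈ − m·l·sinθ·θ̇² = 4.496128 + -0.018567 − 0.003313 = 4.474248
step 5→6:
  ẍ = (ẋ'−ẋ)/dt = (-1.263267793−-1.337939263)/0.011437 = 6.528938
  θ̈ = (θ̇'−θ̇)/dt = (0.240486575−0.336425846)/0.011437 = -8.388500
  sinθ=0.266364, cosθ=0.963873
  F = (M+m)·ẍ + m·l·cosθ·θ̈ − m·l·sinθ·θ̇² = 10.676199 + -0.890628 − 0.003321 = 9.782250
step 6→7:
  ẍ = (ẋ'−ẋ)/dt = (-1.181058606−-1.263267793)/0.011437 = 7.188003
  θ̈ = (θ̇'−θ̇)/dt = (0.129127482−0.240486575)/0.011437 = -9.736740
  sinθ=0.270071, cosθ=0.962841
  F = (M+m)·ẍ + m·l·cosθ·θ̈ − m·l·sinθ·θ̇² = 11.753908 + -1.032667 − 0.001720 = 10.719521
step 7→8:
  ẍ = (ẋ'−ẋ)/dt = (-1.215990407−-1.181058606)/0.011437 = -3.054280
  θ̈ = (θ̇'−θ̇)/dt = (0.275482144−0.129127482)/0.011437 = 12.796595
  sinθ=0.272718, cosθ=0.962094
  F = (M+m)·ẍ + m·l·cosθ·θ̈ − m·l·sinθ·θ̇² = -4.994395 + 1.356139 − 0.000501 = -3.638757

F_0 = 9.158325 N
F_1 = 14.034155 N
F_2 = -2.425662 N
F_3 = 12.819288 N
F_4 = 4.474248 N
F_5 = 9.782250 N
F_6 = 10.719521 N
F_7 = -3.638757 N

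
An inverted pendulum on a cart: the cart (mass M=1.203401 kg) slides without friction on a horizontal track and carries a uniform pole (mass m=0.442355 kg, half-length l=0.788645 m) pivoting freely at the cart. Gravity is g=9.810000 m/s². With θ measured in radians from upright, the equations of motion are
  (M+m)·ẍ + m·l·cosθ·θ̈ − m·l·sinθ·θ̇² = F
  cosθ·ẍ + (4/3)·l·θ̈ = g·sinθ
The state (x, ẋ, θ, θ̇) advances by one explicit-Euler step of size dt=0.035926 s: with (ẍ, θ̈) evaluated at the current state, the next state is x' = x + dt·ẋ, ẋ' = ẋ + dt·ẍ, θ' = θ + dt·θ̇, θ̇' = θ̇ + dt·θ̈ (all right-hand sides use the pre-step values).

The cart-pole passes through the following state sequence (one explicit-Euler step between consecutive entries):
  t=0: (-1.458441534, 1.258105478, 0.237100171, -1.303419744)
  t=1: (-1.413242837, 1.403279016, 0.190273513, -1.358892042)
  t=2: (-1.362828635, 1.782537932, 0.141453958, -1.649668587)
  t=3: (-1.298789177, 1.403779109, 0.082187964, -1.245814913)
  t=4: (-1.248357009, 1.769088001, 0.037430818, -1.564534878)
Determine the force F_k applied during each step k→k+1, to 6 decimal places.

F_0 = 5.987535 N
F_1 = 14.479226 N
F_2 = -13.602171 N
F_3 = 13.605709 N

step 0→1:
  ẍ = (ẋ'−ẋ)/dt = (1.403279016−1.258105478)/0.035926 = 4.040905
  θ̈ = (θ̇'−θ̇)/dt = (-1.358892042−-1.303419744)/0.035926 = -1.544071
  sinθ=0.234885, cosθ=0.972023
  F = (M+m)·ẍ + m·l·cosθ·θ̈ − m·l·sinθ·θ̇² = 6.650343 + -0.523596 − 0.139212 = 5.987535
step 1→2:
  ẍ = (ẋ'−ẋ)/dt = (1.782537932−1.403279016)/0.035926 = 10.556670
  θ̈ = (θ̇'−θ̇)/dt = (-1.649668587−-1.358892042)/0.035926 = -8.093763
  sinθ=0.189127, cosθ=0.981953
  F = (M+m)·ẍ + m·l·cosθ·θ̈ − m·l·sinθ·θ̇² = 17.373702 + -2.772640 − 0.121836 = 14.479226
step 2→3:
  ẍ = (ẋ'−ẋ)/dt = (1.403779109−1.782537932)/0.035926 = -10.542750
  θ̈ = (θ̇'−θ̇)/dt = (-1.245814913−-1.649668587)/0.035926 = 11.241265
  sinθ=0.140983, cosθ=0.990012
  F = (M+m)·ẍ + m·l·cosθ·θ̈ − m·l·sinθ·θ̇² = -17.350793 + 3.882470 − 0.133848 = -13.602171
step 3→4:
  ẍ = (ẋ'−ẋ)/dt = (1.769088001−1.403779109)/0.035926 = 10.168371
  θ̈ = (θ̇'−θ̇)/dt = (-1.564534878−-1.245814913)/0.035926 = -8.871568
  sinθ=0.082095, cosθ=0.996624
  F = (M+m)·ẍ + m·l·cosθ·θ̈ − m·l·sinθ·θ̇² = 16.734657 + -3.084498 − 0.044451 = 13.605709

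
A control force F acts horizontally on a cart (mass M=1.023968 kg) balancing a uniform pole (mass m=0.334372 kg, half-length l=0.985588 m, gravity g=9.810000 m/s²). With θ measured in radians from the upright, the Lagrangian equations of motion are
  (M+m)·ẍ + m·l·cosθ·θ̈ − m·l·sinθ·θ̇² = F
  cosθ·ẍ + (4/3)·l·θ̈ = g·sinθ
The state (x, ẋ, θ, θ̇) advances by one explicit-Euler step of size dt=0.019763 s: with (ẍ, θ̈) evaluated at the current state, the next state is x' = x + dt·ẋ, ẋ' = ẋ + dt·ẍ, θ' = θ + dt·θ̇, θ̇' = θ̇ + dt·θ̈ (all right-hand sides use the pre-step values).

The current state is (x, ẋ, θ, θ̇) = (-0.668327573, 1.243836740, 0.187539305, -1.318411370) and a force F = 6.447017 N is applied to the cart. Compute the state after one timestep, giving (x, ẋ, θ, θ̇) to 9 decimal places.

sinθ=0.186441913, cosθ=0.982465986
temp = (F + m·l·θ̇²·sinθ)/(M+m) = (6.447017 + 0.106799874)/1.358340 = 4.824872178
θ̈ = (g·sinθ − cosθ·temp)/(l·(4/3 − m·cos²θ/(M+m))) = -2.695786643
ẍ = temp − m·l·θ̈·cosθ/(M+m) = 5.467441312
Euler: x'=-0.668327573+0.019763·1.243836740=-0.643745628, ẋ'=1.243836740+0.019763·5.467441312=1.351889783
       θ'=0.187539305+0.019763·-1.318411370=0.161483541, θ̇'=-1.318411370+0.019763·-2.695786643=-1.371688201

(-0.643745628, 1.351889783, 0.161483541, -1.371688201)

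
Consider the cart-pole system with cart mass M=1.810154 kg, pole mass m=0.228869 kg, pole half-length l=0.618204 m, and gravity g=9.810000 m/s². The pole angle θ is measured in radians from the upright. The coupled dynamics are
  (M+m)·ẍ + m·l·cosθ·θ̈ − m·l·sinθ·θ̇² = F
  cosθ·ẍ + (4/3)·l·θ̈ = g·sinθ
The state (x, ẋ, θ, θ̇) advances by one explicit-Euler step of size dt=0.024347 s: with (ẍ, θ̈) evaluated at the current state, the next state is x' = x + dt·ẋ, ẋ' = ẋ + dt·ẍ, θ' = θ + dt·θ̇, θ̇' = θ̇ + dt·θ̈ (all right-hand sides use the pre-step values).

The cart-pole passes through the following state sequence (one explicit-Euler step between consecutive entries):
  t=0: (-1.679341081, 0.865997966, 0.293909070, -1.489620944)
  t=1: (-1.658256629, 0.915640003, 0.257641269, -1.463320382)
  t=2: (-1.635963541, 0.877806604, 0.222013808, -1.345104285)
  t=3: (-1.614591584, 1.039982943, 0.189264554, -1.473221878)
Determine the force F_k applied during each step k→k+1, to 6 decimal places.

step 0→1:
  ẍ = (ẋ'−ẋ)/dt = (0.915640003−0.865997966)/0.024347 = 2.038939
  θ̈ = (θ̇'−θ̇)/dt = (-1.463320382−-1.489620944)/0.024347 = 1.080238
  sinθ=0.289696, cosθ=0.957119
  F = (M+m)·ẍ + m·l·cosθ·θ̈ − m·l·sinθ·θ̇² = 4.157443 + 0.146286 − 0.090952 = 4.212777
step 1→2:
  ẍ = (ẋ'−ẋ)/dt = (0.877806604−0.915640003)/0.024347 = -1.553924
  θ̈ = (θ̇'−θ̇)/dt = (-1.345104285−-1.463320382)/0.024347 = 4.855469
  sinθ=0.254800, cosθ=0.966994
  F = (M+m)·ẍ + m·l·cosθ·θ̈ − m·l·sinθ·θ̇² = -3.168488 + 0.664314 − 0.077197 = -2.581370
step 2→3:
  ẍ = (ẋ'−ẋ)/dt = (1.039982943−0.877806604)/0.024347 = 6.661040
  θ̈ = (θ̇'−θ̇)/dt = (-1.473221878−-1.345104285)/0.024347 = -5.262151
  sinθ=0.220194, cosθ=0.975456
  F = (M+m)·ẍ + m·l·cosθ·θ̈ − m·l·sinθ·θ̇² = 13.582014 + -0.726256 − 0.056369 = 12.799389

F_0 = 4.212777 N
F_1 = -2.581370 N
F_2 = 12.799389 N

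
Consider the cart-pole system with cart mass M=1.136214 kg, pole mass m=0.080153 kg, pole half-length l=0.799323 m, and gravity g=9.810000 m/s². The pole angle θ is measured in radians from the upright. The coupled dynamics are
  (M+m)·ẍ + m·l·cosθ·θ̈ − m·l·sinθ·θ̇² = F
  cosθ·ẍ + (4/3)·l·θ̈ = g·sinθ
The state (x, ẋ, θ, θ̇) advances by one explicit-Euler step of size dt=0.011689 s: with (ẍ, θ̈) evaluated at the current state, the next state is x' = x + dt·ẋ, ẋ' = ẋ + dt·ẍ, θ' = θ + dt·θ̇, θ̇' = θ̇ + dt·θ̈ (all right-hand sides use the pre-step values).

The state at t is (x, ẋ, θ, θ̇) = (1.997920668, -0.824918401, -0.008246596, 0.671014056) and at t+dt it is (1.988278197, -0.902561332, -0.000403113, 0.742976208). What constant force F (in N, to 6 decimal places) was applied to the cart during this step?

ẍ = (ẋ'−ẋ)/dt = (-0.902561332−-0.824918401)/0.011689 = -6.642393
θ̈ = (θ̇'−θ̇)/dt = (0.742976208−0.671014056)/0.011689 = 6.156399
sinθ=-0.008247, cosθ=0.999966
F = (M+m)·ẍ + m·l·cosθ·θ̈ − m·l·sinθ·θ̇² = -8.079588 + 0.394416 − -0.000238 = -7.684934

F = -7.684934 N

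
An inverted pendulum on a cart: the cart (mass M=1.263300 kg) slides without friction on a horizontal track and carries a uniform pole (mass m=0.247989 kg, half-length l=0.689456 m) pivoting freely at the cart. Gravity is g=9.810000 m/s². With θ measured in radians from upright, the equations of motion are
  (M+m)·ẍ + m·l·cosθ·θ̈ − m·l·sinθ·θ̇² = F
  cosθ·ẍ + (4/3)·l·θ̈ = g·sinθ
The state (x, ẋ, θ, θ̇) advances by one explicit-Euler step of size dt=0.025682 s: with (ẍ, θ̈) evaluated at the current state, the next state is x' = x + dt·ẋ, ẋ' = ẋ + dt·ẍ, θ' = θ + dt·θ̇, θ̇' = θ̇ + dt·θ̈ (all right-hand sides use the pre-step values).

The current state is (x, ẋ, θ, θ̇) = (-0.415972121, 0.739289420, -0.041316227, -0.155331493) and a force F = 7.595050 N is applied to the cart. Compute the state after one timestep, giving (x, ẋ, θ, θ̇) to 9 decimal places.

(-0.396985690, 0.887888818, -0.045305450, -0.328162156)

sinθ=-0.041304473, cosθ=0.999146606
temp = (F + m·l·θ̇²·sinθ)/(M+m) = (7.595050 + -0.000170394)/1.511289 = 5.025431672
θ̈ = (g·sinθ − cosθ·temp)/(l·(4/3 − m·cos²θ/(M+m))) = -6.729641906
ẍ = temp − m·l·θ̈·cosθ/(M+m) = 5.786130285
Euler: x'=-0.415972121+0.025682·0.739289420=-0.396985690, ẋ'=0.739289420+0.025682·5.786130285=0.887888818
       θ'=-0.041316227+0.025682·-0.155331493=-0.045305450, θ̇'=-0.155331493+0.025682·-6.729641906=-0.328162156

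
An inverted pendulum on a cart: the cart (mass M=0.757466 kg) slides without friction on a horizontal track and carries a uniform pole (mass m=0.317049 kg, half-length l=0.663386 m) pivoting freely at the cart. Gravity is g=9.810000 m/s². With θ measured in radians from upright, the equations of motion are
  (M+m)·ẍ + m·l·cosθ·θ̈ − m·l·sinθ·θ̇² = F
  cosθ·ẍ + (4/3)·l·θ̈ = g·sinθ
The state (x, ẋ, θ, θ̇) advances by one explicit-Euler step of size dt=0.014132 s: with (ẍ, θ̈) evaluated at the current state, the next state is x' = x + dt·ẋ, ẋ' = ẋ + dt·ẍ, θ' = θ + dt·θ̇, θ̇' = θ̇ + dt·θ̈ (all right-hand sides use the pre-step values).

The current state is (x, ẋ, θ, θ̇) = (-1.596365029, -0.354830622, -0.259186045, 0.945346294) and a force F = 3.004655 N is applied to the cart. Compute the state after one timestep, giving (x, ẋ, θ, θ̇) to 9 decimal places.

(-1.601379495, -0.296230524, -0.245826411, 0.841137653)

sinθ=-0.256293869, cosθ=0.966598910
temp = (F + m·l·θ̇²·sinθ)/(M+m) = (3.004655 + -0.048174006)/1.074515 = 2.751456233
θ̈ = (g·sinθ − cosθ·temp)/(l·(4/3 − m·cos²θ/(M+m))) = -7.373948549
ẍ = temp − m·l·θ̈·cosθ/(M+m) = 4.146624569
Euler: x'=-1.596365029+0.014132·-0.354830622=-1.601379495, ẋ'=-0.354830622+0.014132·4.146624569=-0.296230524
       θ'=-0.259186045+0.014132·0.945346294=-0.245826411, θ̇'=0.945346294+0.014132·-7.373948549=0.841137653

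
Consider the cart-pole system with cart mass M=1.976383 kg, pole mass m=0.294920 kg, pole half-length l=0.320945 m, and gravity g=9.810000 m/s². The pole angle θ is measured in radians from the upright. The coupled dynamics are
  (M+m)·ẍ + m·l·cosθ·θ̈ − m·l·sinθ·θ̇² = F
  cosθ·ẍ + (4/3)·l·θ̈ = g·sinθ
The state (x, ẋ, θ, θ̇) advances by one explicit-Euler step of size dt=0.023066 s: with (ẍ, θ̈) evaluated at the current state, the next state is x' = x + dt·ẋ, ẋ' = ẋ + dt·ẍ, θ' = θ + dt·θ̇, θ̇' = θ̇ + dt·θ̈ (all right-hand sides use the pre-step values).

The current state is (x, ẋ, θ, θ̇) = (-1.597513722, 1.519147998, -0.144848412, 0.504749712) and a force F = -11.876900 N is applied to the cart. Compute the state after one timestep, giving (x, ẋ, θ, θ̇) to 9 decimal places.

(-1.562473054, 1.389259766, -0.133205855, 0.728775428)

sinθ=-0.144342431, cosθ=0.989527798
temp = (F + m·l·θ̇²·sinθ)/(M+m) = (-11.876900 + -0.003480816)/2.271303 = -5.230645500
θ̈ = (g·sinθ − cosθ·temp)/(l·(4/3 − m·cos²θ/(M+m))) = 9.712378232
ẍ = temp − m·l·θ̈·cosθ/(M+m) = -5.631155487
Euler: x'=-1.597513722+0.023066·1.519147998=-1.562473054, ẋ'=1.519147998+0.023066·-5.631155487=1.389259766
       θ'=-0.144848412+0.023066·0.504749712=-0.133205855, θ̇'=0.504749712+0.023066·9.712378232=0.728775428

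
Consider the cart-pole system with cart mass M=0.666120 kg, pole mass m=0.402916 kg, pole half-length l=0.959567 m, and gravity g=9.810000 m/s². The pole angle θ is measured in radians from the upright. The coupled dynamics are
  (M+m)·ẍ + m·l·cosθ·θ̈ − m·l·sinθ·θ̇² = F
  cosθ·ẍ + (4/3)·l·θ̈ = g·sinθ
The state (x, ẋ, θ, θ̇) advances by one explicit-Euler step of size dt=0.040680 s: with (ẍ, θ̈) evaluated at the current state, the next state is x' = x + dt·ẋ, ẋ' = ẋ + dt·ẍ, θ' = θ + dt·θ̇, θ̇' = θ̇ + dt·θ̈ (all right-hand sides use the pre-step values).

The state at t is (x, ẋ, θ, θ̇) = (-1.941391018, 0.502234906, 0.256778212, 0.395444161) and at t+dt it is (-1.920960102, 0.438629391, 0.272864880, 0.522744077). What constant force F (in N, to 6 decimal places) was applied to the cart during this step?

ẍ = (ẋ'−ẋ)/dt = (0.438629391−0.502234906)/0.040680 = -1.563557
θ̈ = (θ̇'−θ̇)/dt = (0.522744077−0.395444161)/0.040680 = 3.129300
sinθ=0.253966, cosθ=0.967213
F = (M+m)·ẍ + m·l·cosθ·θ̈ − m·l·sinθ·θ̇² = -1.671499 + 1.170198 − 0.015354 = -0.516656

F = -0.516656 N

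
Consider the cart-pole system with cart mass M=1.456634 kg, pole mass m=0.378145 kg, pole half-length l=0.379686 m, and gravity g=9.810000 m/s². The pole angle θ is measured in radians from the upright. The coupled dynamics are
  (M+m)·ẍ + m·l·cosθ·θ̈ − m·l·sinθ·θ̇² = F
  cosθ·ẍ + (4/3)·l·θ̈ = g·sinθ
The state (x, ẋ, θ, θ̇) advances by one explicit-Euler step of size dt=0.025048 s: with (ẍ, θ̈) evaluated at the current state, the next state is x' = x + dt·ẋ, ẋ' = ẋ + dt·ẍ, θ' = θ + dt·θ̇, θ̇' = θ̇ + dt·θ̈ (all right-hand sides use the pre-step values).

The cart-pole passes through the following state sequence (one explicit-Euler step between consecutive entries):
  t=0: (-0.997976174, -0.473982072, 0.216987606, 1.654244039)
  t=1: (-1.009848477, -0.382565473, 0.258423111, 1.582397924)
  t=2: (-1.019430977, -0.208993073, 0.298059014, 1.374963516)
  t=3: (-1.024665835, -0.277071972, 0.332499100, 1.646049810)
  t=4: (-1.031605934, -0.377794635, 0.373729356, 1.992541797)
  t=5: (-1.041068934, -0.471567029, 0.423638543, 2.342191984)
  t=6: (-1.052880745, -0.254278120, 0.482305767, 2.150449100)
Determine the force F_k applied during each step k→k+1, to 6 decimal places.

step 0→1:
  ẍ = (ẋ'−ẋ)/dt = (-0.382565473−-0.473982072)/0.025048 = 3.649657
  θ̈ = (θ̇'−θ̇)/dt = (1.582397924−1.654244039)/0.025048 = -2.868337
  sinθ=0.215289, cosθ=0.976550
  F = (M+m)·ẍ + m·l·cosθ·θ̈ − m·l·sinθ·θ̇² = 6.696313 + -0.402168 − 0.084587 = 6.209558
step 1→2:
  ẍ = (ẋ'−ẋ)/dt = (-0.208993073−-0.382565473)/0.025048 = 6.929591
  θ̈ = (θ̇'−θ̇)/dt = (1.374963516−1.582397924)/0.025048 = -8.281476
  sinθ=0.255556, cosθ=0.966794
  F = (M+m)·ẍ + m·l·cosθ·θ̈ − m·l·sinθ·θ̇² = 12.714268 + -1.149542 − 0.091876 = 11.472851
step 2→3:
  ẍ = (ẋ'−ẋ)/dt = (-0.277071972−-0.208993073)/0.025048 = -2.717938
  θ̈ = (θ̇'−θ̇)/dt = (1.646049810−1.374963516)/0.025048 = 10.822672
  sinθ=0.293665, cosθ=0.955908
  F = (M+m)·ẍ + m·l·cosθ·θ̈ − m·l·sinθ·θ̇² = -4.986815 + 1.485367 − 0.079711 = -3.581159
step 3→4:
  ẍ = (ẋ'−ẋ)/dt = (-0.377794635−-0.277071972)/0.025048 = -4.021186
  θ̈ = (θ̇'−θ̇)/dt = (1.992541797−1.646049810)/0.025048 = 13.833120
  sinθ=0.326406, cosθ=0.945230
  F = (M+m)·ẍ + m·l·cosθ·θ̈ − m·l·sinθ·θ̇² = -7.377987 + 1.877329 − 0.126978 = -5.627636
step 4→5:
  ẍ = (ẋ'−ẋ)/dt = (-0.471567029−-0.377794635)/0.025048 = -3.743708
  θ̈ = (θ̇'−θ̇)/dt = (2.342191984−1.992541797)/0.025048 = 13.959206
  sinθ=0.365090, cosθ=0.930972
  F = (M+m)·ẍ + m·l·cosθ·θ̈ − m·l·sinθ·θ̇² = -6.868877 + 1.865866 − 0.208112 = -5.211123
step 5→6:
  ẍ = (ẋ'−ẋ)/dt = (-0.254278120−-0.471567029)/0.025048 = 8.674901
  θ̈ = (θ̇'−θ̇)/dt = (2.150449100−2.342191984)/0.025048 = -7.655018
  sinθ=0.411080, cosθ=0.911599
  F = (M+m)·ẍ + m·l·cosθ·θ̈ − m·l·sinθ·θ̇² = 15.916525 + -1.001920 − 0.323783 = 14.590822

F_0 = 6.209558 N
F_1 = 11.472851 N
F_2 = -3.581159 N
F_3 = -5.627636 N
F_4 = -5.211123 N
F_5 = 14.590822 N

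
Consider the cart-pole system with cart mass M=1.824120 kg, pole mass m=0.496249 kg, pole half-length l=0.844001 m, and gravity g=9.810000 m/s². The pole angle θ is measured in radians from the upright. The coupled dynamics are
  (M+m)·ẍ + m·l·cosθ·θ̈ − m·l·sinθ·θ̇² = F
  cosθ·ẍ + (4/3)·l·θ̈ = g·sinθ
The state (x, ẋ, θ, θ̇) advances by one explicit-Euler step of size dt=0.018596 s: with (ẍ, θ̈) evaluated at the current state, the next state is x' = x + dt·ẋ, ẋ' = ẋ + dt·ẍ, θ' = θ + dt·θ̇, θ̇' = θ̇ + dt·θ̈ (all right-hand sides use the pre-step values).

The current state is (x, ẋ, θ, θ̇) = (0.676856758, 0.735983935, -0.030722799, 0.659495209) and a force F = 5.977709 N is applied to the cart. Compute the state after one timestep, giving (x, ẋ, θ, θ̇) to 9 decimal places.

(0.690543115, 0.794049187, -0.018458826, 0.602941695)

sinθ=-0.030717966, cosθ=0.999528092
temp = (F + m·l·θ̇²·sinθ)/(M+m) = (5.977709 + -0.005595751)/2.320369 = 2.573777382
θ̈ = (g·sinθ − cosθ·temp)/(l·(4/3 − m·cos²θ/(M+m))) = -3.041165523
ẍ = temp − m·l·θ̈·cosθ/(M+m) = 3.122459257
Euler: x'=0.676856758+0.018596·0.735983935=0.690543115, ẋ'=0.735983935+0.018596·3.122459257=0.794049187
       θ'=-0.030722799+0.018596·0.659495209=-0.018458826, θ̇'=0.659495209+0.018596·-3.041165523=0.602941695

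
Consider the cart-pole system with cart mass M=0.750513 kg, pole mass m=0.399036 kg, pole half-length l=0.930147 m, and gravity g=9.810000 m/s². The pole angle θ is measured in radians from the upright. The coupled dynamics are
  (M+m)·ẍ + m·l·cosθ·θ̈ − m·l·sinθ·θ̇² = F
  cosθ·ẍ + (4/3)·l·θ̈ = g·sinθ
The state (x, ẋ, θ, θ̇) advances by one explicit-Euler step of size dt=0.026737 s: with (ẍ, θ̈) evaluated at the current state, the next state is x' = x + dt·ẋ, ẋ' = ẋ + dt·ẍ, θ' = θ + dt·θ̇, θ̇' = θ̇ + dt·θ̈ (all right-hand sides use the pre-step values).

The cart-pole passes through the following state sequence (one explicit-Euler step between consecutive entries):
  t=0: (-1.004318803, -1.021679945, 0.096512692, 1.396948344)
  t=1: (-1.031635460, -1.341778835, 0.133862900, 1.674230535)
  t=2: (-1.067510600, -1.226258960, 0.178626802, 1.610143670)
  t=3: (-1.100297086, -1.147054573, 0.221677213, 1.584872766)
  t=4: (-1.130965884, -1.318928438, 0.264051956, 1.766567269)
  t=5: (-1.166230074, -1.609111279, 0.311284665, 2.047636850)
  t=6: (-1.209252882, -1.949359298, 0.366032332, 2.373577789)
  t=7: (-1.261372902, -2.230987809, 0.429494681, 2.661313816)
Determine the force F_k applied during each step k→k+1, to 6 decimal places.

step 0→1:
  ẍ = (ẋ'−ẋ)/dt = (-1.341778835−-1.021679945)/0.026737 = -11.972132
  θ̈ = (θ̇'−θ̇)/dt = (1.674230535−1.396948344)/0.026737 = 10.370729
  sinθ=0.096363, cosθ=0.995346
  F = (M+m)·ẍ + m·l·cosθ·θ̈ − m·l·sinθ·θ̇² = -13.762552 + 3.831309 − 0.069797 = -10.001040
step 1→2:
  ẍ = (ẋ'−ẋ)/dt = (-1.226258960−-1.341778835)/0.026737 = 4.320600
  θ̈ = (θ̇'−θ̇)/dt = (1.610143670−1.674230535)/0.026737 = -2.396936
  sinθ=0.133463, cosθ=0.991054
  F = (M+m)·ẍ + m·l·cosθ·θ̈ − m·l·sinθ·θ̇² = 4.966741 + -0.881693 − 0.138853 = 3.946195
step 2→3:
  ẍ = (ẋ'−ẋ)/dt = (-1.147054573−-1.226258960)/0.026737 = 2.962351
  θ̈ = (θ̇'−θ̇)/dt = (1.584872766−1.610143670)/0.026737 = -0.945166
  sinθ=0.177678, cosθ=0.984089
  F = (M+m)·ẍ + m·l·cosθ·θ̈ − m·l·sinθ·θ̇² = 3.405368 + -0.345228 − 0.170973 = 2.889167
step 3→4:
  ẍ = (ẋ'−ẋ)/dt = (-1.318928438−-1.147054573)/0.026737 = -6.428315
  θ̈ = (θ̇'−θ̇)/dt = (1.766567269−1.584872766)/0.026737 = 6.795620
  sinθ=0.219866, cosθ=0.975530
  F = (M+m)·ẍ + m·l·cosθ·θ̈ − m·l·sinθ·θ̇² = -7.389663 + 2.460557 − 0.204980 = -5.134086
step 4→5:
  ẍ = (ẋ'−ẋ)/dt = (-1.609111279−-1.318928438)/0.026737 = -10.853231
  θ̈ = (θ̇'−θ̇)/dt = (2.047636850−1.766567269)/0.026737 = 10.512383
  sinθ=0.260994, cosθ=0.965340
  F = (M+m)·ẍ + m·l·cosθ·θ̈ − m·l·sinθ·θ̇² = -12.476321 + 3.766564 − 0.302312 = -9.012069
step 5→6:
  ẍ = (ẋ'−ẋ)/dt = (-1.949359298−-1.609111279)/0.026737 = -12.725737
  θ̈ = (θ̇'−θ̇)/dt = (2.373577789−2.047636850)/0.026737 = 12.190632
  sinθ=0.306282, cosθ=0.951941
  F = (M+m)·ẍ + m·l·cosθ·θ̈ − m·l·sinθ·θ̇² = -14.628858 + 4.307248 − 0.476640 = -10.798250
step 6→7:
  ẍ = (ẋ'−ẋ)/dt = (-2.230987809−-1.949359298)/0.026737 = -10.533288
  θ̈ = (θ̇'−θ̇)/dt = (2.661313816−2.373577789)/0.026737 = 10.761717
  sinθ=0.357913, cosθ=0.933755
  F = (M+m)·ẍ + m·l·cosθ·θ̈ − m·l·sinθ·θ̇² = -12.108530 + 3.729736 − 0.748426 = -9.127220

F_0 = -10.001040 N
F_1 = 3.946195 N
F_2 = 2.889167 N
F_3 = -5.134086 N
F_4 = -9.012069 N
F_5 = -10.798250 N
F_6 = -9.127220 N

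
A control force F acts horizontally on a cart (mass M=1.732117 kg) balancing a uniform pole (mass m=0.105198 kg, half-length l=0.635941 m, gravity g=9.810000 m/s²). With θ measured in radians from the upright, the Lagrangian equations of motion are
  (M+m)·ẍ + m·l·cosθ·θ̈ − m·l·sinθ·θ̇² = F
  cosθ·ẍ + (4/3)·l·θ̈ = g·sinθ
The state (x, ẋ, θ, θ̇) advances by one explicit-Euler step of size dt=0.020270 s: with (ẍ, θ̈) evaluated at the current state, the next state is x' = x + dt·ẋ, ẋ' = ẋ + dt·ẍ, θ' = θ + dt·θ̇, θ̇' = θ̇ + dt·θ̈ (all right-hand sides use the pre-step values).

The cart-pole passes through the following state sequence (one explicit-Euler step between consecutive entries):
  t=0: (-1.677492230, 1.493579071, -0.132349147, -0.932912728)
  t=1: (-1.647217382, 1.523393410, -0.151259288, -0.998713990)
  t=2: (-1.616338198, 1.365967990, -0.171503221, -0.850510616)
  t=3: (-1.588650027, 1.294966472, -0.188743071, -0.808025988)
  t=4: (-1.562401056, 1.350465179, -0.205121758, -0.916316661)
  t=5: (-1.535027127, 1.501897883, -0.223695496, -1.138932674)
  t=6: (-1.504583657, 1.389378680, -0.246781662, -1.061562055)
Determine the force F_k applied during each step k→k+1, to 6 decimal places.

F_0 = 2.494844 N
F_1 = -13.775763 N
F_2 = -6.289306 N
F_3 = 4.687655 N
F_4 = 13.018291 N
F_5 = -9.930730 N

step 0→1:
  ẍ = (ẋ'−ẋ)/dt = (1.523393410−1.493579071)/0.020270 = 1.470860
  θ̈ = (θ̇'−θ̇)/dt = (-0.998713990−-0.932912728)/0.020270 = -3.246239
  sinθ=-0.131963, cosθ=0.991255
  F = (M+m)·ẍ + m·l·cosθ·θ̈ − m·l·sinθ·θ̇² = 2.702434 + -0.215273 − -0.007683 = 2.494844
step 1→2:
  ẍ = (ẋ'−ẋ)/dt = (1.365967990−1.523393410)/0.020270 = -7.766424
  θ̈ = (θ̇'−θ̇)/dt = (-0.850510616−-0.998713990)/0.020270 = 7.311464
  sinθ=-0.150683, cosθ=0.988582
  F = (M+m)·ẍ + m·l·cosθ·θ̈ − m·l·sinθ·θ̇² = -14.269368 + 0.483550 − -0.010055 = -13.775763
step 2→3:
  ẍ = (ẋ'−ẋ)/dt = (1.294966472−1.365967990)/0.020270 = -3.502788
  θ̈ = (θ̇'−θ̇)/dt = (-0.808025988−-0.850510616)/0.020270 = 2.095936
  sinθ=-0.170664, cosθ=0.985329
  F = (M+m)·ẍ + m·l·cosθ·θ̈ − m·l·sinθ·θ̇² = -6.435725 + 0.138160 − -0.008259 = -6.289306
step 3→4:
  ẍ = (ẋ'−ẋ)/dt = (1.350465179−1.294966472)/0.020270 = 2.737973
  θ̈ = (θ̇'−θ̇)/dt = (-0.916316661−-0.808025988)/0.020270 = -5.342411
  sinθ=-0.187624, cosθ=0.982241
  F = (M+m)·ẍ + m·l·cosθ·θ̈ − m·l·sinθ·θ̇² = 5.030518 + -0.351059 − -0.008195 = 4.687655
step 4→5:
  ẍ = (ẋ'−ẋ)/dt = (1.501897883−1.350465179)/0.020270 = 7.470780
  θ̈ = (θ̇'−θ̇)/dt = (-1.138932674−-0.916316661)/0.020270 = -10.982536
  sinθ=-0.203686, cosθ=0.979036
  F = (M+m)·ẍ + m·l·cosθ·θ̈ − m·l·sinθ·θ̇² = 13.726176 + -0.719326 − -0.011441 = 13.018291
step 5→6:
  ẍ = (ẋ'−ẋ)/dt = (1.389378680−1.501897883)/0.020270 = -5.551021
  θ̈ = (θ̇'−θ̇)/dt = (-1.061562055−-1.138932674)/0.020270 = 3.817001
  sinθ=-0.221835, cosθ=0.975084
  F = (M+m)·ẍ + m·l·cosθ·θ̈ − m·l·sinθ·θ̇² = -10.198975 + 0.248994 − -0.019251 = -9.930730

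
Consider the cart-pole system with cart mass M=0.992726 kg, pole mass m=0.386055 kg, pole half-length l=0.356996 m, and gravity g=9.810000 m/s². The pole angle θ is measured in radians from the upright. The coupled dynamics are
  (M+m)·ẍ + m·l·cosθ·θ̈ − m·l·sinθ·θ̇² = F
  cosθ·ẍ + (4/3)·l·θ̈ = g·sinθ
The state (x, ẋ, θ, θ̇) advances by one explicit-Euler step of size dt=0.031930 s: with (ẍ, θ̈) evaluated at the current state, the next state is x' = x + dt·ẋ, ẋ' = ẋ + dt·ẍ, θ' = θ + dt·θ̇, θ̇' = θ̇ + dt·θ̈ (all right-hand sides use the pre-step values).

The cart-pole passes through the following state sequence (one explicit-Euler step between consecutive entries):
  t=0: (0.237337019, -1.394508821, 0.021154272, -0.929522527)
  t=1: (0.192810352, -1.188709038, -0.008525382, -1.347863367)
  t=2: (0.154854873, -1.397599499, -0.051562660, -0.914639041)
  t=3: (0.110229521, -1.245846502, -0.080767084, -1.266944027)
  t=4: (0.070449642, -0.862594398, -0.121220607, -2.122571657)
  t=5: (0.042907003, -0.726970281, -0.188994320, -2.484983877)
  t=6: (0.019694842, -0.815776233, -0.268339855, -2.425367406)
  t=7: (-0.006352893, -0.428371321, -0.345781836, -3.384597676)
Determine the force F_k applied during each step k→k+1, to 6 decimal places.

F_0 = 7.078908 N
F_1 = -7.148174 N
F_2 = 5.040204 N
F_3 = 12.886074 N
F_4 = 4.378711 N
F_5 = -3.422131 N
F_6 = 12.951447 N

step 0→1:
  ẍ = (ẋ'−ẋ)/dt = (-1.188709038−-1.394508821)/0.031930 = 6.445342
  θ̈ = (θ̇'−θ̇)/dt = (-1.347863367−-0.929522527)/0.031930 = -13.101811
  sinθ=0.021153, cosθ=0.999776
  F = (M+m)·ẍ + m·l·cosθ·θ̈ − m·l·sinθ·θ̇² = 8.886716 + -1.805289 − 0.002519 = 7.078908
step 1→2:
  ẍ = (ẋ'−ẋ)/dt = (-1.397599499−-1.188709038)/0.031930 = -6.542138
  θ̈ = (θ̇'−θ̇)/dt = (-0.914639041−-1.347863367)/0.031930 = 13.567940
  sinθ=-0.008525, cosθ=0.999964
  F = (M+m)·ẍ + m·l·cosθ·θ̈ − m·l·sinθ·θ̇² = -9.020175 + 1.869867 − -0.002135 = -7.148174
step 2→3:
  ẍ = (ẋ'−ẋ)/dt = (-1.245846502−-1.397599499)/0.031930 = 4.752678
  θ̈ = (θ̇'−θ̇)/dt = (-1.266944027−-0.914639041)/0.031930 = -11.033667
  sinθ=-0.051540, cosθ=0.998671
  F = (M+m)·ẍ + m·l·cosθ·θ̈ − m·l·sinθ·θ̇² = 6.552902 + -1.518640 − -0.005942 = 5.040204
step 3→4:
  ẍ = (ẋ'−ẋ)/dt = (-0.862594398−-1.245846502)/0.031930 = 12.002885
  θ̈ = (θ̇'−θ̇)/dt = (-2.122571657−-1.266944027)/0.031930 = -26.796982
  sinθ=-0.080679, cosθ=0.996740
  F = (M+m)·ẍ + m·l·cosθ·θ̈ − m·l·sinθ·θ̇² = 16.549349 + -3.681123 − -0.017848 = 12.886074
step 4→5:
  ẍ = (ẋ'−ẋ)/dt = (-0.726970281−-0.862594398)/0.031930 = 4.247545
  θ̈ = (θ̇'−θ̇)/dt = (-2.484983877−-2.122571657)/0.031930 = -11.350210
  sinθ=-0.120924, cosθ=0.992662
  F = (M+m)·ẍ + m·l·cosθ·θ̈ − m·l·sinθ·θ̇² = 5.856435 + -1.552808 − -0.075084 = 4.378711
step 5→6:
  ẍ = (ẋ'−ẋ)/dt = (-0.815776233−-0.726970281)/0.031930 = -2.781270
  θ̈ = (θ̇'−θ̇)/dt = (-2.425367406−-2.484983877)/0.031930 = 1.867099
  sinθ=-0.187871, cosθ=0.982194
  F = (M+m)·ẍ + m·l·cosθ·θ̈ − m·l·sinθ·θ̇² = -3.834762 + 0.252742 − -0.159889 = -3.422131
step 6→7:
  ẍ = (ẋ'−ẋ)/dt = (-0.428371321−-0.815776233)/0.031930 = 12.132944
  θ̈ = (θ̇'−θ̇)/dt = (-3.384597676−-2.425367406)/0.031930 = -30.041662
  sinθ=-0.265131, cosθ=0.964212
  F = (M+m)·ẍ + m·l·cosθ·θ̈ − m·l·sinθ·θ̇² = 16.728673 + -3.992172 − -0.214945 = 12.951447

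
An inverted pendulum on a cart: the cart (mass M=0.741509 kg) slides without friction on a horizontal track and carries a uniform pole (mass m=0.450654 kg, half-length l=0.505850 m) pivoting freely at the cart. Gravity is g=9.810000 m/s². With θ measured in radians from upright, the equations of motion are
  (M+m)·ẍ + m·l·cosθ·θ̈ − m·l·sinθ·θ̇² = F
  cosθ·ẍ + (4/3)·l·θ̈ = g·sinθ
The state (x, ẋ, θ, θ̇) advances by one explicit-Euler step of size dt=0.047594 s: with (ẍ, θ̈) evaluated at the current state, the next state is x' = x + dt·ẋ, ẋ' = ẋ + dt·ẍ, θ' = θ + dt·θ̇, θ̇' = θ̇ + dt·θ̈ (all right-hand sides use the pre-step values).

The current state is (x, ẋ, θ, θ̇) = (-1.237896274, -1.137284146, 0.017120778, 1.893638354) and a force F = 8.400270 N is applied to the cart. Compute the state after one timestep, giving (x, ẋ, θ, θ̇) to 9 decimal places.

(-1.292024176, -0.671662579, 0.107246602, 1.215235554)

sinθ=0.017119942, cosθ=0.999853443
temp = (F + m·l·θ̇²·sinθ)/(M+m) = (8.400270 + 0.013994628)/1.192163 = 7.057981692
θ̈ = (g·sinθ − cosθ·temp)/(l·(4/3 − m·cos²θ/(M+m))) = -14.253956378
ẍ = temp − m·l·θ̈·cosθ/(M+m) = 9.783198868
Euler: x'=-1.237896274+0.047594·-1.137284146=-1.292024176, ẋ'=-1.137284146+0.047594·9.783198868=-0.671662579
       θ'=0.017120778+0.047594·1.893638354=0.107246602, θ̇'=1.893638354+0.047594·-14.253956378=1.215235554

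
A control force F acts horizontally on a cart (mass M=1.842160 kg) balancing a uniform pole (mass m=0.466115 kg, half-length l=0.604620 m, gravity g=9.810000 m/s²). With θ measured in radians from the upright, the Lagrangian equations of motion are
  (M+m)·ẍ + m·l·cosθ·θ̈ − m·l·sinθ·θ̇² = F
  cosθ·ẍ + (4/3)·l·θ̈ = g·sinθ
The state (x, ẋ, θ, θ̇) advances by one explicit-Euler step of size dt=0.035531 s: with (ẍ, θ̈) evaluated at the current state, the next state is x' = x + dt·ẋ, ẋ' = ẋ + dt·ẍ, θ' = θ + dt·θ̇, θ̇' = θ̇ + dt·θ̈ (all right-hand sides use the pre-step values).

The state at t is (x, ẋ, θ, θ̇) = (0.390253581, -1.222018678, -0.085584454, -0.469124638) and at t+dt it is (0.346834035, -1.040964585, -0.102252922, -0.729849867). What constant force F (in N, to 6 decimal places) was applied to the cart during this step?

ẍ = (ẋ'−ẋ)/dt = (-1.040964585−-1.222018678)/0.035531 = 5.095666
θ̈ = (θ̇'−θ̇)/dt = (-0.729849867−-0.469124638)/0.035531 = -7.337965
sinθ=-0.085480, cosθ=0.996340
F = (M+m)·ẍ + m·l·cosθ·θ̈ − m·l·sinθ·θ̇² = 11.762197 + -2.060434 − -0.005302 = 9.707065

F = 9.707065 N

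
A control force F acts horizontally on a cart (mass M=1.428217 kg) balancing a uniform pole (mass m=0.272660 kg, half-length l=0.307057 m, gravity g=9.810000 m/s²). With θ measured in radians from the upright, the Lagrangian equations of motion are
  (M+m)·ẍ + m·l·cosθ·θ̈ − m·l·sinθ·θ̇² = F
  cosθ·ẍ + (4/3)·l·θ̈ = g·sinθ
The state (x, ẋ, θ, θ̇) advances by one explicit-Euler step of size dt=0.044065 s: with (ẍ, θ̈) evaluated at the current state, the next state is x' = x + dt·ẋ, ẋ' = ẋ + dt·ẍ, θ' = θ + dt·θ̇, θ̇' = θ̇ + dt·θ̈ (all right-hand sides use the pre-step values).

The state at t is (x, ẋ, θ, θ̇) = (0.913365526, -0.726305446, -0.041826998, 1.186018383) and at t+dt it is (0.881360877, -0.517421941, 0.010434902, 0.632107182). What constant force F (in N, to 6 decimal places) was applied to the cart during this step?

F = 7.016182 N

ẍ = (ẋ'−ẋ)/dt = (-0.517421941−-0.726305446)/0.044065 = 4.740350
θ̈ = (θ̇'−θ̇)/dt = (0.632107182−1.186018383)/0.044065 = -12.570321
sinθ=-0.041815, cosθ=0.999125
F = (M+m)·ẍ + m·l·cosθ·θ̈ − m·l·sinθ·θ̇² = 8.062752 + -1.051494 − -0.004924 = 7.016182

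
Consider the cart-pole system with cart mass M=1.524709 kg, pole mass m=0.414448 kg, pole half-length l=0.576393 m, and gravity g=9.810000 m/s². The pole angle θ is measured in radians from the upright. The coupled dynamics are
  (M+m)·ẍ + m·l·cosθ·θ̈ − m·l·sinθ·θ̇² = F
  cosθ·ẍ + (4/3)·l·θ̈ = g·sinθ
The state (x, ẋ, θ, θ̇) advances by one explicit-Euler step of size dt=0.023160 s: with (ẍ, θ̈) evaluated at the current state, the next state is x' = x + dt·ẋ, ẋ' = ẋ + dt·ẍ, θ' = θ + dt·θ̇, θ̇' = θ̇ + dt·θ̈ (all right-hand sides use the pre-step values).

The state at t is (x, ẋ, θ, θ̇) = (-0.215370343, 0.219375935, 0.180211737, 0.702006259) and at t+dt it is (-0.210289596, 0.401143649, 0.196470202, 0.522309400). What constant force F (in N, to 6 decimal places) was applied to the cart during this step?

ẍ = (ẋ'−ẋ)/dt = (0.401143649−0.219375935)/0.023160 = 7.848347
θ̈ = (θ̇'−θ̇)/dt = (0.522309400−0.702006259)/0.023160 = -7.758932
sinθ=0.179238, cosθ=0.983806
F = (M+m)·ẍ + m·l·cosθ·θ̈ − m·l·sinθ·θ̇² = 15.219177 + -1.823476 − 0.021101 = 13.374600

F = 13.374600 N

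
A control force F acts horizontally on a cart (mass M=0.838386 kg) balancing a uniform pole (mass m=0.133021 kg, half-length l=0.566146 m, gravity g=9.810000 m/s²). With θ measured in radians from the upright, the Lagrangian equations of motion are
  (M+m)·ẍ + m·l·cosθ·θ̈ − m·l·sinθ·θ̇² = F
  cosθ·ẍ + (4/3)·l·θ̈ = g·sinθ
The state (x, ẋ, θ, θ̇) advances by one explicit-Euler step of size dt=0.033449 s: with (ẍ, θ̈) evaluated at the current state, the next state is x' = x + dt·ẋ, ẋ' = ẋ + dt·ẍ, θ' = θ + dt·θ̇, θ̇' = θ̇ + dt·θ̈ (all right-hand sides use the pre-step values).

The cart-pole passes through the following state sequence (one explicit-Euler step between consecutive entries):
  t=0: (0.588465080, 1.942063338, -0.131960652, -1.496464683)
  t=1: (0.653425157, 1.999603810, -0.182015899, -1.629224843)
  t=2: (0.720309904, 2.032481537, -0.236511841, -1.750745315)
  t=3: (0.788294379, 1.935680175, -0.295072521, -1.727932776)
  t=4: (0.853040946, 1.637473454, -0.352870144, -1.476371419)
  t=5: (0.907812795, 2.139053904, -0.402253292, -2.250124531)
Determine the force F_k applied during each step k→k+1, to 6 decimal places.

F_0 = 1.396942 N
F_1 = 0.721921 N
F_2 = -2.707232 N
F_3 = -8.053058 N
F_4 = 12.988605 N

step 0→1:
  ẍ = (ẋ'−ẋ)/dt = (1.999603810−1.942063338)/0.033449 = 1.720245
  θ̈ = (θ̇'−θ̇)/dt = (-1.629224843−-1.496464683)/0.033449 = -3.969032
  sinθ=-0.131578, cosθ=0.991306
  F = (M+m)·ẍ + m·l·cosθ·θ̈ − m·l·sinθ·θ̇² = 1.671058 + -0.296306 − -0.022190 = 1.396942
step 1→2:
  ẍ = (ẋ'−ẋ)/dt = (2.032481537−1.999603810)/0.033449 = 0.982921
  θ̈ = (θ̇'−θ̇)/dt = (-1.750745315−-1.629224843)/0.033449 = -3.633008
  sinθ=-0.181013, cosθ=0.983481
  F = (M+m)·ẍ + m·l·cosθ·θ̈ − m·l·sinθ·θ̇² = 0.954816 + -0.269080 − -0.036184 = 0.721921
step 2→3:
  ẍ = (ẋ'−ẋ)/dt = (1.935680175−2.032481537)/0.033449 = -2.893999
  θ̈ = (θ̇'−θ̇)/dt = (-1.727932776−-1.750745315)/0.033449 = 0.682010
  sinθ=-0.234313, cosθ=0.972161
  F = (M+m)·ẍ + m·l·cosθ·θ̈ − m·l·sinθ·θ̇² = -2.811251 + 0.049932 − -0.054087 = -2.707232
step 3→4:
  ẍ = (ẋ'−ẋ)/dt = (1.637473454−1.935680175)/0.033449 = -8.915266
  θ̈ = (θ̇'−θ̇)/dt = (-1.476371419−-1.727932776)/0.033449 = 7.520744
  sinθ=-0.290809, cosθ=0.956781
  F = (M+m)·ẍ + m·l·cosθ·θ̈ − m·l·sinθ·θ̇² = -8.660351 + 0.541904 − -0.065390 = -8.053058
step 4→5:
  ẍ = (ẋ'−ẋ)/dt = (2.139053904−1.637473454)/0.033449 = 14.995380
  θ̈ = (θ̇'−θ̇)/dt = (-2.250124531−-1.476371419)/0.033449 = -23.132324
  sinθ=-0.345593, cosθ=0.938385
  F = (M+m)·ẍ + m·l·cosθ·θ̈ − m·l·sinθ·θ̇² = 14.566617 + -1.634741 − -0.056729 = 12.988605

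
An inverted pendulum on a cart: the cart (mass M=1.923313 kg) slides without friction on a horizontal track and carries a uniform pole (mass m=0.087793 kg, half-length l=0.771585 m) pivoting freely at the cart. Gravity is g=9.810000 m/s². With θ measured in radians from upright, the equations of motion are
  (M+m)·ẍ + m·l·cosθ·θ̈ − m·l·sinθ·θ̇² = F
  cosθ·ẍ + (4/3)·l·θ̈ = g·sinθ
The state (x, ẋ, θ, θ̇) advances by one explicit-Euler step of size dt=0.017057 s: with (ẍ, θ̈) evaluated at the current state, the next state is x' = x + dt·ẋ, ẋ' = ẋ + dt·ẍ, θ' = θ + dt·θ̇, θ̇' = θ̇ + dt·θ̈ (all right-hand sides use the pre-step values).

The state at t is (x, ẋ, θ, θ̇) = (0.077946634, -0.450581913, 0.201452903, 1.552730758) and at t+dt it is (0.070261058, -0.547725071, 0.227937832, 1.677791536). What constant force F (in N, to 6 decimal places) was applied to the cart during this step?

F = -10.999726 N

ẍ = (ẋ'−ẋ)/dt = (-0.547725071−-0.450581913)/0.017057 = -5.695208
θ̈ = (θ̇'−θ̇)/dt = (1.677791536−1.552730758)/0.017057 = 7.331933
sinθ=0.200093, cosθ=0.979777
F = (M+m)·ẍ + m·l·cosθ·θ̈ − m·l·sinθ·θ̇² = -11.453666 + 0.486619 − 0.032679 = -10.999726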